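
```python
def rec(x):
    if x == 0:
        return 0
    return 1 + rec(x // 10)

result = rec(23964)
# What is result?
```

Count of digits of 23964: 5

Answer: 5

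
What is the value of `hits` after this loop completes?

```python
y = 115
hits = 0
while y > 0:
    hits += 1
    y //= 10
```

Count digits by repeated division by 10
`hits` takes the values: 0 → 1 → 2 → 3

Answer: 3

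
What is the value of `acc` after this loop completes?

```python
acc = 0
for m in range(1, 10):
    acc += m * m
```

Sum of squares 1² to 9² = 285
`acc` takes the values: 0 → 1 → 5 → 14 → 30 → 55 → 91 → 140 → 204 → 285

Answer: 285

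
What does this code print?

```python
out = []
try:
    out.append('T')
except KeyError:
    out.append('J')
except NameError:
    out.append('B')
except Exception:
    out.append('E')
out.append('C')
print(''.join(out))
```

Execution trace: 'T' (try body, no exception) → 'C' (after the try/except). Output: TC

Answer: TC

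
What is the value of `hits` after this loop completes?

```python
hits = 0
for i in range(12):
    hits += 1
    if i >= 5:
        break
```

Loop breaks when i reaches 5, hits is 6
`hits` takes the values: 0 → 1 → 2 → 3 → 4 → 5 → 6

Answer: 6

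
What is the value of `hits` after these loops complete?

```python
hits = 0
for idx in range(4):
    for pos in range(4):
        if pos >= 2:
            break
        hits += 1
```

Inner breaks at 2, outer runs 4 times
`hits` takes the values: 0 → 1 → 2 → 3 → 4 → 5 → 6 → 7 → 8

Answer: 8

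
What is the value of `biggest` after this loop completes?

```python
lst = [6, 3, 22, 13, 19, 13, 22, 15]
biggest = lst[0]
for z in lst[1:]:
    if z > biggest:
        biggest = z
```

Maximum of [6, 3, 22, 13, 19, 13, 22, 15]
`biggest` takes the values: 6 → 22

Answer: 22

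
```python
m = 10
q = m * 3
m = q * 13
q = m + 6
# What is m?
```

Trace:
`m = 10` → m = 10
`q = m * 3` → q = 30
`m = q * 13` → m = 390
`q = m + 6` → q = 396
So m = 390

Answer: 390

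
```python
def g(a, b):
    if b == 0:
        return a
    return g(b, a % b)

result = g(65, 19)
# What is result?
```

g(65, 19) -> g(19, 8) -> g(8, 3) -> g(3, 2) -> g(2, 1) -> g(1, 0) -> 1

Answer: 1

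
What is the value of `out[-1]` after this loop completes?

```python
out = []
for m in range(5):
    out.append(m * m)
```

Last element of squares 0 to 4
`out` takes the values: [] → [0] → [0, 1] → [0, 1, 4] → [0, 1, 4, 9] → [0, 1, 4, 9, 16]
So `out[-1]` = 16

Answer: 16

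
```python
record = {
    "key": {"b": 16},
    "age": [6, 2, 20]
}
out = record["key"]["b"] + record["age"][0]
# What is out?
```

Trace:
`record = { ...` → record = {'key': {'b': 16}, 'age': [6, 2, 20]}
`out = record["key"]["b"] + record["age"][0]` → out = 22
So out = 22

Answer: 22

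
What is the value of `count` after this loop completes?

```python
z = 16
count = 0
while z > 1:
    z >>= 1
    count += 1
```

Count right shifts until 1
`count` takes the values: 0 → 1 → 2 → 3 → 4

Answer: 4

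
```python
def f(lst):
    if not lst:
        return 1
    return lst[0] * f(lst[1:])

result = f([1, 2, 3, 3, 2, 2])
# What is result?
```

Product over [1, 2, 3, 3, 2, 2] = 1 * 2 * 3 * 3 * 2 * 2 = 72

Answer: 72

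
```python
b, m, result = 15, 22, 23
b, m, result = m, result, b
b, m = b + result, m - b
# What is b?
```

Trace:
`b, m, result = 15, 22, 23` → b = 15; m = 22; result = 23
`b, m, result = m, result, b` → b = 22; m = 23; result = 15
`b, m = b + result, m - b` → b = 37; m = 1
So b = 37

Answer: 37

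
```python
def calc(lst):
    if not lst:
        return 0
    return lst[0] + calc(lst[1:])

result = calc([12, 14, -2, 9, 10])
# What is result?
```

12 + 14 + (-2) + 9 + 10 + 0 = 43

Answer: 43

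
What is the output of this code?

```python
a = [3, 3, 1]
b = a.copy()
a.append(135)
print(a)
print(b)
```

Key concept: list.copy() creates independent copy.
Step by step:
`a = [3, 3, 1]` → a = [3, 3, 1]
`b = a.copy()` → b = [3, 3, 1]
`a.append(135)` → a = [3, 3, 1, 135]
`print(a)` → prints [3, 3, 1, 135]
`print(b)` → prints [3, 3, 1]

Answer:
[3, 3, 1, 135]
[3, 3, 1]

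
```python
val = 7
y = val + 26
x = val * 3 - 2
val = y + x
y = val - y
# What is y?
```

Trace:
`val = 7` → val = 7
`y = val + 26` → y = 33
`x = val * 3 - 2` → x = 19
`val = y + x` → val = 52
`y = val - y` → y = 19
So y = 19

Answer: 19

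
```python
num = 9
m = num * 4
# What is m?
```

Trace:
`num = 9` → num = 9
`m = num * 4` → m = 36
So m = 36

Answer: 36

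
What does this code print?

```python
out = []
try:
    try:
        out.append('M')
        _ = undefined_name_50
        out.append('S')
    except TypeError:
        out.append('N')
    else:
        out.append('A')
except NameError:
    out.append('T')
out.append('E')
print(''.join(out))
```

Execution trace: 'M' (try body) → 'T' (outer except NameError) → 'E' (after the try/except). Output: MTE

Answer: MTE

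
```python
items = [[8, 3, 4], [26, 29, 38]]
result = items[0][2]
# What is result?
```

Trace:
`items = [[8, 3, 4], [26, 29, 38]]` → items = [[8, 3, 4], [26, 29, 38]]
`result = items[0][2]` → result = 4
So result = 4

Answer: 4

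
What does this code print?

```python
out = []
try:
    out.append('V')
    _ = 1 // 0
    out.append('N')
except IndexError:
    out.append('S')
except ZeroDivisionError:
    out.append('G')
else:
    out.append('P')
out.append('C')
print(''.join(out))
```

Execution trace: 'V' (try body) → 'G' (except ZeroDivisionError) → 'C' (after the try/except). Output: VGC

Answer: VGC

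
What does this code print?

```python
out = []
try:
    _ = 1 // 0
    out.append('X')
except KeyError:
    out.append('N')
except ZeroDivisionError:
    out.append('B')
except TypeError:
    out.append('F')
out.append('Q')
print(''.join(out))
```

Execution trace: 'B' (except ZeroDivisionError) → 'Q' (after the try/except). Output: BQ

Answer: BQ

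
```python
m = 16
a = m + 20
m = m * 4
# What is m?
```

Trace:
`m = 16` → m = 16
`a = m + 20` → a = 36
`m = m * 4` → m = 64
So m = 64

Answer: 64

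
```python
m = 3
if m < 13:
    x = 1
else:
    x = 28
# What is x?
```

Trace:
`m = 3` → m = 3
`if m < 13: ...` → m < 13 is True → x = 1
So x = 1

Answer: 1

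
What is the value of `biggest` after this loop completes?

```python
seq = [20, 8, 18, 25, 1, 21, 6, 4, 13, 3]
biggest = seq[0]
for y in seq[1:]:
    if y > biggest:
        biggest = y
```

Maximum of [20, 8, 18, 25, 1, 21, 6, 4, 13, 3]
`biggest` takes the values: 20 → 25

Answer: 25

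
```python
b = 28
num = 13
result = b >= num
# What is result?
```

Trace:
`b = 28` → b = 28
`num = 13` → num = 13
`result = b >= num` → result = True
So result = True

Answer: True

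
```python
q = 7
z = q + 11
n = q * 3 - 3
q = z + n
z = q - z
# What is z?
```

Trace:
`q = 7` → q = 7
`z = q + 11` → z = 18
`n = q * 3 - 3` → n = 18
`q = z + n` → q = 36
`z = q - z` → z = 18
So z = 18

Answer: 18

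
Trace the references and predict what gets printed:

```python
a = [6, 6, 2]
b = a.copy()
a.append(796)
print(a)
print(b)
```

Key concept: list.copy() creates independent copy.
Step by step:
`a = [6, 6, 2]` → a = [6, 6, 2]
`b = a.copy()` → b = [6, 6, 2]
`a.append(796)` → a = [6, 6, 2, 796]
`print(a)` → prints [6, 6, 2, 796]
`print(b)` → prints [6, 6, 2]

Answer:
[6, 6, 2, 796]
[6, 6, 2]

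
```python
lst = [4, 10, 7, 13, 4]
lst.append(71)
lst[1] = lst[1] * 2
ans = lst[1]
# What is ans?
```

Trace:
`lst = [4, 10, 7, 13, 4]` → lst = [4, 10, 7, 13, 4]
`lst.append(71)` → lst = [4, 10, 7, 13, 4, 71]
`lst[1] = lst[1] * 2` → lst = [4, 20, 7, 13, 4, 71]
`ans = lst[1]` → ans = 20
So ans = 20

Answer: 20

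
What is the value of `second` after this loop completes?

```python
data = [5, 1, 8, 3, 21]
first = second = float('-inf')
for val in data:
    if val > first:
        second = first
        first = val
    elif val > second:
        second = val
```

Second largest (with repeats) in [5, 1, 8, 3, 21]
`second` takes the values: -inf → 1 → 5 → 8

Answer: 8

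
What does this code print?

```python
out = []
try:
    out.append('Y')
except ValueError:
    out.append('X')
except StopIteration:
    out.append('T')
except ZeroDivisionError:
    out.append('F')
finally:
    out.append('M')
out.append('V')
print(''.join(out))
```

Execution trace: 'Y' (try body, no exception) → 'M' (finally) → 'V' (after the try/except). Output: YMV

Answer: YMV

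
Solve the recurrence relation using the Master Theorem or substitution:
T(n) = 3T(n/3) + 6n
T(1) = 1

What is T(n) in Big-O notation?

By Master Theorem: a=3, b=3, f(n)=6n. Since log_3(3) = 1 and f(n) = Θ(n^1), Case 2 applies. T(n) = O(n log n).

Answer: O(n log n)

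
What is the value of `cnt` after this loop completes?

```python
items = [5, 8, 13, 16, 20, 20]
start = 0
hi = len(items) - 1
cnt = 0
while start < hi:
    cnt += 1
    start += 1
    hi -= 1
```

Iterations until pointers meet (list length 6)
`cnt` takes the values: 0 → 1 → 2 → 3

Answer: 3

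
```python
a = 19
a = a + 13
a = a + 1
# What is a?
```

Trace:
`a = 19` → a = 19
`a = a + 13` → a = 32
`a = a + 1` → a = 33
So a = 33

Answer: 33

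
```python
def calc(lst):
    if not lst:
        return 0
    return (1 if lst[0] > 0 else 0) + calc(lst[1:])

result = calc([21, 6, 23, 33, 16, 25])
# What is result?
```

Count of positive elements in [21, 6, 23, 33, 16, 25] = 6

Answer: 6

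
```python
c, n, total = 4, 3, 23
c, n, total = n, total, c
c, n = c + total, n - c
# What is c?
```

Trace:
`c, n, total = 4, 3, 23` → c = 4; n = 3; total = 23
`c, n, total = n, total, c` → c = 3; n = 23; total = 4
`c, n = c + total, n - c` → c = 7; n = 20
So c = 7

Answer: 7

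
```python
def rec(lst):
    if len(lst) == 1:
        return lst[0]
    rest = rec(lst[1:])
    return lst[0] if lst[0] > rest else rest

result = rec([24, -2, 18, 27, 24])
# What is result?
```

Recursive max over [24, -2, 18, 27, 24] = 27

Answer: 27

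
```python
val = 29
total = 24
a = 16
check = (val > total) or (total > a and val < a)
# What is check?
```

Trace:
`val = 29` → val = 29
`total = 24` → total = 24
`a = 16` → a = 16
`check = (val > total) or (total > a and val < a)` → check = True
So check = True

Answer: True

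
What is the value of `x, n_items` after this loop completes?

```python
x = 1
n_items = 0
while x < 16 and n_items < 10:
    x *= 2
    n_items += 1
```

Double until >= 16 or 10 iterations
`x, n_items` takes the values: (1, 0) → (2, 0) → (2, 1) → (4, 1) → (4, 2) → (8, 2) → (8, 3) → (16, 3) → (16, 4)

Answer: 16, 4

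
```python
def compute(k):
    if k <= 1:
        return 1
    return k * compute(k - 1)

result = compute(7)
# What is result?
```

compute(7) = 7 * 6 * 5 * 4 * 3 * 2 * 1 = 5040

Answer: 5040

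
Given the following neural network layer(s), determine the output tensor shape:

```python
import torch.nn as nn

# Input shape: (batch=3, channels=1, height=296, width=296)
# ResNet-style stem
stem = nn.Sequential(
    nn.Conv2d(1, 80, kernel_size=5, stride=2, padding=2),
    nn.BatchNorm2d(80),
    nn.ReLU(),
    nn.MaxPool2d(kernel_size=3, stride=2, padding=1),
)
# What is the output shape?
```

Input: (3, 1, 296, 296) -> after Conv2d 5x5 stride=2: (3, 80, 148, 148) -> Output: (3, 80, 74, 74)

Answer: (3, 80, 74, 74)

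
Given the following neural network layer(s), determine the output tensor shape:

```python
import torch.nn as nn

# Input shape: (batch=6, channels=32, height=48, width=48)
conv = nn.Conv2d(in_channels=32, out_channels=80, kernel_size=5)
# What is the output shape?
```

Input: (6, 32, 48, 48) -> Output: (6, 80, 44, 44)

Answer: (6, 80, 44, 44)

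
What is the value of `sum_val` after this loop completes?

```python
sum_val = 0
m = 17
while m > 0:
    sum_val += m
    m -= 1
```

Sum 17 down to 1
`sum_val` takes the values: 0 → 17 → 33 → 48 → 62 → 75 → 87 → 98 → 108 → 117 → 125 → 132 → 138 → 143 → 147 → 150 → 152 → 153

Answer: 153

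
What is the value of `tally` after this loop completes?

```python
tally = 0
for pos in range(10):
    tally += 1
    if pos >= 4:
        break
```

Loop breaks when pos reaches 4, tally is 5
`tally` takes the values: 0 → 1 → 2 → 3 → 4 → 5

Answer: 5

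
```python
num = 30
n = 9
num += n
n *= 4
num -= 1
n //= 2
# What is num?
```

Trace:
`num = 30` → num = 30
`n = 9` → n = 9
`num += n` → num = 39
`n *= 4` → n = 36
`num -= 1` → num = 38
`n //= 2` → n = 18
So num = 38

Answer: 38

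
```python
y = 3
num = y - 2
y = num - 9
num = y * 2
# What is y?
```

Trace:
`y = 3` → y = 3
`num = y - 2` → num = 1
`y = num - 9` → y = -8
`num = y * 2` → num = -16
So y = -8

Answer: -8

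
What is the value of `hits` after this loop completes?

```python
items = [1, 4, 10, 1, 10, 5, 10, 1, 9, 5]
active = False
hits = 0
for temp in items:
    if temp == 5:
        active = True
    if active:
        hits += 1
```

Count elements after first 5 in [1, 4, 10, 1, 10, 5, 10, 1, 9, 5]
`hits` takes the values: 0 → 1 → 2 → 3 → 4 → 5

Answer: 5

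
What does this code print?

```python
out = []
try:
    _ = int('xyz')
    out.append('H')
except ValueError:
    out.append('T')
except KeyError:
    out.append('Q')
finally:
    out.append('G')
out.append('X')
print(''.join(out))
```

Execution trace: 'T' (except ValueError) → 'G' (finally) → 'X' (after the try/except). Output: TGX

Answer: TGX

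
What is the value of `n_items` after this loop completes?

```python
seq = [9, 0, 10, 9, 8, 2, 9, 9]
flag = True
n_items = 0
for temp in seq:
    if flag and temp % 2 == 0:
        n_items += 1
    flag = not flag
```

Count even values at even positions
`n_items` takes the values: 0 → 1 → 2

Answer: 2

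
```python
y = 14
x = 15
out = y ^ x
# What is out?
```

Trace:
`y = 14` → y = 14
`x = 15` → x = 15
`out = y ^ x` → out = 1
So out = 1

Answer: 1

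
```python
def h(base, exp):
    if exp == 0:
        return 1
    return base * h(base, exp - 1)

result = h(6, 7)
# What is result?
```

h(6, 7) = 6 * 6 * 6 * 6 * 6 * 6 * 6 = 279936

Answer: 279936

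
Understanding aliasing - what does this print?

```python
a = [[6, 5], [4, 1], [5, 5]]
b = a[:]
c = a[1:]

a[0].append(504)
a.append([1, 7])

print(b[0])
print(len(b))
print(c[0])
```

Key concept: slice with nested mutation.
Step by step:
`a = [[6, 5], [4, 1], [5, 5]]` → a = [[6, 5], [4, 1], [5, 5]]
`b = a[:]` → b = [[6, 5], [4, 1], [5, 5]]
`c = a[1:]` → c = [[4, 1], [5, 5]]
`a[0].append(504)` → a = [[6, 5, 504], [4, 1], [5, 5]]; b = [[6, 5, 504], [4, 1], [5, 5]]
`a.append([1, 7])` → a = [[6, 5, 504], [4, 1], [5, 5], [1, 7]]
`print(b[0])` → prints [6, 5, 504]
`print(len(b))` → prints 3
`print(c[0])` → prints [4, 1]

Answer:
[6, 5, 504]
3
[4, 1]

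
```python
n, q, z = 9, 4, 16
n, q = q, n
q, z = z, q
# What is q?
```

Trace:
`n, q, z = 9, 4, 16` → n = 9; q = 4; z = 16
`n, q = q, n` → n = 4; q = 9
`q, z = z, q` → q = 16; z = 9
So q = 16

Answer: 16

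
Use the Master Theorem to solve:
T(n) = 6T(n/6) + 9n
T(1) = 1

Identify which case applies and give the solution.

a=6, b=6, f(n)=9n. log_6(6) = 1. Since c=1 = 1, Case 2 applies: T(n) = Θ(n^log_b(a) · log n) = O(n log n).

Answer: O(n log n) - Case 2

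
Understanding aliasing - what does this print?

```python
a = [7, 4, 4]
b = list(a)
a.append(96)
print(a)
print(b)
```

Key concept: list() constructor creates copy.
Step by step:
`a = [7, 4, 4]` → a = [7, 4, 4]
`b = list(a)` → b = [7, 4, 4]
`a.append(96)` → a = [7, 4, 4, 96]
`print(a)` → prints [7, 4, 4, 96]
`print(b)` → prints [7, 4, 4]

Answer:
[7, 4, 4, 96]
[7, 4, 4]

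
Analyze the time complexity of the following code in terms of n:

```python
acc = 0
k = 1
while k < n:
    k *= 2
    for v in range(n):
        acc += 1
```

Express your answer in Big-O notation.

Each loop level contributes: log n × n. Multiplying the contributions gives O(n log n).

Answer: O(n log n)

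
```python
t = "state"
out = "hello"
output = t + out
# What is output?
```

Trace:
`t = "state"` → t = 'state'
`out = "hello"` → out = 'hello'
`output = t + out` → output = 'statehello'
So output = 'statehello'

Answer: 'statehello'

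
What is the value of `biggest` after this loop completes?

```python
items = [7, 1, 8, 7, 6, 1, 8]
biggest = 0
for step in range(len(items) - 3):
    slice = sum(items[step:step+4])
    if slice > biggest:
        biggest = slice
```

Max sum of 4-element window in [7, 1, 8, 7, 6, 1, 8]
`biggest` takes the values: 0 → 23

Answer: 23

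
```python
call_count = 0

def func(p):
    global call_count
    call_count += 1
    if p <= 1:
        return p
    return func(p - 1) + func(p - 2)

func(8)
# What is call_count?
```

Calls(p) = 1 + Calls(p-1) + Calls(p-2); Calls(0)=Calls(1)=1. For p=8 this gives 67.

Answer: 67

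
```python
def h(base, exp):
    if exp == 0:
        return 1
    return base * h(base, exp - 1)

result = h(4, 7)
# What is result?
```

h(4, 7) = 4 * 4 * 4 * 4 * 4 * 4 * 4 = 16384

Answer: 16384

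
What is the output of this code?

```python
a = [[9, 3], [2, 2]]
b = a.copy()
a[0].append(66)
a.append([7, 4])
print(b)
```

Key concept: shallow copy with nested lists.
Step by step:
`a = [[9, 3], [2, 2]]` → a = [[9, 3], [2, 2]]
`b = a.copy()` → b = [[9, 3], [2, 2]]
`a[0].append(66)` → a = [[9, 3, 66], [2, 2]]; b = [[9, 3, 66], [2, 2]]
`a.append([7, 4])` → a = [[9, 3, 66], [2, 2], [7, 4]]
`print(b)` → prints [[9, 3, 66], [2, 2]]

Answer: [[9, 3, 66], [2, 2]]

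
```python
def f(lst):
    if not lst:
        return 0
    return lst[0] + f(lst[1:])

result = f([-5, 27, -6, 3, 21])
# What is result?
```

(-5) + 27 + (-6) + 3 + 21 + 0 = 40

Answer: 40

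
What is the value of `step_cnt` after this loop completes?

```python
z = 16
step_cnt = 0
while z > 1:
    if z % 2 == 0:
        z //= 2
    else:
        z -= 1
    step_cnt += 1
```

Steps to reduce 16 to 1
`step_cnt` takes the values: 0 → 1 → 2 → 3 → 4

Answer: 4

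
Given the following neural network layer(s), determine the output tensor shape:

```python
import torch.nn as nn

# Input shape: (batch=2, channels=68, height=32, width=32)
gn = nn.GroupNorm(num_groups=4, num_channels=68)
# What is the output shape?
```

Input: (2, 68, 32, 32) -> Output: (2, 68, 32, 32)

Answer: (2, 68, 32, 32)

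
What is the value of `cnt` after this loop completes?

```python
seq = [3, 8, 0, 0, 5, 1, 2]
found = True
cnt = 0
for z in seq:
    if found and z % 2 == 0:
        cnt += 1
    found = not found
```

Count even values at even positions
`cnt` takes the values: 0 → 1 → 2

Answer: 2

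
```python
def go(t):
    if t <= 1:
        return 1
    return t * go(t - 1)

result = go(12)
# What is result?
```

go(12) = 12 * 11 * 10 * 9 * 8 * 7 * 6 * 5 * 4 * 3 * 2 * 1 = 479001600

Answer: 479001600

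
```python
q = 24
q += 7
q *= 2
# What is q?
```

Trace:
`q = 24` → q = 24
`q += 7` → q = 31
`q *= 2` → q = 62
So q = 62

Answer: 62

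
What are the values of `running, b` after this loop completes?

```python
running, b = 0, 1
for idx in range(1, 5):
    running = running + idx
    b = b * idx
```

Sum and factorial of 1 to 4
`running, b` takes the values: (0, 1) → (1, 1) → (3, 1) → (3, 2) → (6, 2) → (6, 6) → (10, 6) → (10, 24)

Answer: 10, 24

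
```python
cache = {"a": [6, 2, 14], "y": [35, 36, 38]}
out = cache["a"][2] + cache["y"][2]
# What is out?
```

Trace:
`cache = {"a": [6, 2, 14], "y": [35, 36, 38]}` → cache = {'a': [6, 2, 14], 'y': [35, 36, 38]}
`out = cache["a"][2] + cache["y"][2]` → out = 52
So out = 52

Answer: 52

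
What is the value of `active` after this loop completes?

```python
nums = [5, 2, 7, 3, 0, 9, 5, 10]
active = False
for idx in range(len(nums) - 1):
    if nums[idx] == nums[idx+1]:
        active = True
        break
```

Check consecutive duplicates in [5, 2, 7, 3, 0, 9, 5, 10]
`active` takes the values: False

Answer: False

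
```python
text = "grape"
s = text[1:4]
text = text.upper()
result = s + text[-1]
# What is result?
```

Trace:
`text = "grape"` → text = 'grape'
`s = text[1:4]` → s = 'rap'
`text = text.upper()` → text = 'GRAPE'
`result = s + text[-1]` → result = 'rapE'
So result = 'rapE'

Answer: 'rapE'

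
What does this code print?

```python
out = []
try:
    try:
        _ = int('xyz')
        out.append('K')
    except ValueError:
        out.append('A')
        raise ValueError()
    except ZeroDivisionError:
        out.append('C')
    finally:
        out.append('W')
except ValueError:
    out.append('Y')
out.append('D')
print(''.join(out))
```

Execution trace: 'A' (inner except ValueError) → 'W' (inner finally) → 'Y' (outer except ValueError) → 'D' (after the try/except). Output: AWYD

Answer: AWYD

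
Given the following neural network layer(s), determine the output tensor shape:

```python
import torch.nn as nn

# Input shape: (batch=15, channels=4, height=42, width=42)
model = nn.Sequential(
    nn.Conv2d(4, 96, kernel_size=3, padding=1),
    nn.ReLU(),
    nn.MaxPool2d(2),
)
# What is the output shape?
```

Input: (15, 4, 42, 42) -> after Conv2d: (15, 96, 42, 42) -> after ReLU: (15, 96, 42, 42) -> Output: (15, 96, 21, 21)

Answer: (15, 96, 21, 21)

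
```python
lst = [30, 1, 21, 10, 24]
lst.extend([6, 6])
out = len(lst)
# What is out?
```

Trace:
`lst = [30, 1, 21, 10, 24]` → lst = [30, 1, 21, 10, 24]
`lst.extend([6, 6])` → lst = [30, 1, 21, 10, 24, 6, 6]
`out = len(lst)` → out = 7
So out = 7

Answer: 7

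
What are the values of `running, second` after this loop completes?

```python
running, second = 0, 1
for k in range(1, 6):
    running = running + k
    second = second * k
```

Sum and factorial of 1 to 5
`running, second` takes the values: (0, 1) → (1, 1) → (3, 1) → (3, 2) → (6, 2) → (6, 6) → (10, 6) → (10, 24) → (15, 24) → (15, 120)

Answer: 15, 120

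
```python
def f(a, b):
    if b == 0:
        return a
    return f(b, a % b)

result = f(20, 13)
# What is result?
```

f(20, 13) -> f(13, 7) -> f(7, 6) -> f(6, 1) -> f(1, 0) -> 1

Answer: 1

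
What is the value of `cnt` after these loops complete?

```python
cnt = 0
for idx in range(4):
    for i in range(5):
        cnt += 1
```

4 * 5 = 20
`cnt` takes the values: 0 → 1 → 2 → 3 → 4 → 5 → 6 → 7 → 8 → 9 → 10 → 11 → 12 → 13 → 14 → 15 → 16 → 17 → 18 → 19 → 20

Answer: 20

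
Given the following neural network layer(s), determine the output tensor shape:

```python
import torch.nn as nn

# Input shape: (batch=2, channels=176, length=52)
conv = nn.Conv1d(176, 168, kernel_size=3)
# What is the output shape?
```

Input: (2, 176, 52) -> Output: (2, 168, 50)

Answer: (2, 168, 50)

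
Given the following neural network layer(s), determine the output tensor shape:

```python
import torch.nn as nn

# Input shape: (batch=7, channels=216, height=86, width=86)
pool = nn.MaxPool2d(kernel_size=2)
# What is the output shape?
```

Input: (7, 216, 86, 86) -> Output: (7, 216, 43, 43)

Answer: (7, 216, 43, 43)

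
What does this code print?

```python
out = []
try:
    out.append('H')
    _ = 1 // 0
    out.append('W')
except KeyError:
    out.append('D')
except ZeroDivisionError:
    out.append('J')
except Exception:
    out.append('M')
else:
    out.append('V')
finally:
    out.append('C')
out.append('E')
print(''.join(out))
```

Execution trace: 'H' (try body) → 'J' (except ZeroDivisionError) → 'C' (finally) → 'E' (after the try/except). Output: HJCE

Answer: HJCE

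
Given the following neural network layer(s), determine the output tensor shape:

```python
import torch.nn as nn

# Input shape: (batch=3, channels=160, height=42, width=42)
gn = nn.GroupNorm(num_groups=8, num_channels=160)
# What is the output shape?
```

Input: (3, 160, 42, 42) -> Output: (3, 160, 42, 42)

Answer: (3, 160, 42, 42)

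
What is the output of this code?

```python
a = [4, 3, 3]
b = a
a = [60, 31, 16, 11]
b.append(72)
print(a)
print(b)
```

Key concept: rebinding vs mutation: a is rebound to a new list, b still points at the original.
Step by step:
`a = [4, 3, 3]` → a = [4, 3, 3]
`b = a` → b = [4, 3, 3] (same object as a)
`a = [60, 31, 16, 11]` → a = [60, 31, 16, 11]
`b.append(72)` → b = [4, 3, 3, 72]
`print(a)` → prints [60, 31, 16, 11]
`print(b)` → prints [4, 3, 3, 72]

Answer:
[60, 31, 16, 11]
[4, 3, 3, 72]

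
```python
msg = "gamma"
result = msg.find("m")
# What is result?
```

Trace:
`msg = "gamma"` → msg = 'gamma'
`result = msg.find("m")` → result = 2
So result = 2

Answer: 2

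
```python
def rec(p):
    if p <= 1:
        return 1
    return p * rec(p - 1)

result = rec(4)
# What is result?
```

rec(4) = 4 * 3 * 2 * 1 = 24

Answer: 24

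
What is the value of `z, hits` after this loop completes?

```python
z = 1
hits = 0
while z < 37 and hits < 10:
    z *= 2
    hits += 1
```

Double until >= 37 or 10 iterations
`z, hits` takes the values: (1, 0) → (2, 0) → (2, 1) → (4, 1) → (4, 2) → (8, 2) → (8, 3) → (16, 3) → (16, 4) → (32, 4) → (32, 5) → (64, 5) → (64, 6)

Answer: 64, 6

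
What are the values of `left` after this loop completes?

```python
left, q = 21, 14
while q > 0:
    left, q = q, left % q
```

GCD of 21 and 14
`left` takes the values: 21 → 14 → 7

Answer: 7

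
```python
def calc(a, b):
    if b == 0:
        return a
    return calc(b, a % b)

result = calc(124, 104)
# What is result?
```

calc(124, 104) -> calc(104, 20) -> calc(20, 4) -> calc(4, 0) -> 4

Answer: 4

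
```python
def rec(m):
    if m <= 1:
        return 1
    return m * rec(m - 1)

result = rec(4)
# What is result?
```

rec(4) = 4 * 3 * 2 * 1 = 24

Answer: 24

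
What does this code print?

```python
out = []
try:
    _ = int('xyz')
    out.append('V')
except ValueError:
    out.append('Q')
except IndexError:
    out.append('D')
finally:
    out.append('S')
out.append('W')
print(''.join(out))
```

Execution trace: 'Q' (except ValueError) → 'S' (finally) → 'W' (after the try/except). Output: QSW

Answer: QSW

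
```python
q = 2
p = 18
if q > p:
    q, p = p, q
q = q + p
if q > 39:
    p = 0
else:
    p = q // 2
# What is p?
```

Trace:
`q = 2` → q = 2
`p = 18` → p = 18
`if q > p: ...` → q > p is False → no variable changes
`q = q + p` → q = 20
`if q > 39: ...` → q > 39 is False, take else branch → p = 10
So p = 10

Answer: 10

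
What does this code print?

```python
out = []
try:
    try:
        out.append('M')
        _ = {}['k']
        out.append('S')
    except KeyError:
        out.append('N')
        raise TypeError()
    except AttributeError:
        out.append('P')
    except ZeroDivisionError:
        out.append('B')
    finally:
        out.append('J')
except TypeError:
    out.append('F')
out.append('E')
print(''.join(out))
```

Execution trace: 'M' (inner try body) → 'N' (inner except KeyError) → 'J' (inner finally) → 'F' (outer except TypeError) → 'E' (after the try/except). Output: MNJFE

Answer: MNJFE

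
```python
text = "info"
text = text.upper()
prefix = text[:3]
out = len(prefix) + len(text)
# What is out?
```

Trace:
`text = "info"` → text = 'info'
`text = text.upper()` → text = 'INFO'
`prefix = text[:3]` → prefix = 'INF'
`out = len(prefix) + len(text)` → out = 7
So out = 7

Answer: 7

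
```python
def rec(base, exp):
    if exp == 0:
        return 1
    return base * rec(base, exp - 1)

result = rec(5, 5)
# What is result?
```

rec(5, 5) = 5 * 5 * 5 * 5 * 5 = 3125

Answer: 3125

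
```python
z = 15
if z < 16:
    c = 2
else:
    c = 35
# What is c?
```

Trace:
`z = 15` → z = 15
`if z < 16: ...` → z < 16 is True → c = 2
So c = 2

Answer: 2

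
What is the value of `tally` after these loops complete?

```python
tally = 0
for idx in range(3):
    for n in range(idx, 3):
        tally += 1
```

Upper triangle: 3 + 2 + ... + 1
`tally` takes the values: 0 → 1 → 2 → 3 → 4 → 5 → 6

Answer: 6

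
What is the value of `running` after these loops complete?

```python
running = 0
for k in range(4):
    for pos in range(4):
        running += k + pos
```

Sum of all k+pos for k,pos in 4x4
`running` takes the values: 0 → 1 → 3 → 6 → 7 → 9 → 12 → 16 → 18 → 21 → 25 → 30 → 33 → 37 → 42 → 48

Answer: 48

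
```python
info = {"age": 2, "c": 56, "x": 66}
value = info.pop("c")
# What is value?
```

Trace:
`info = {"age": 2, "c": 56, "x": 66}` → info = {'age': 2, 'c': 56, 'x': 66}
`value = info.pop("c")` → info = {'age': 2, 'x': 66}; value = 56
So value = 56

Answer: 56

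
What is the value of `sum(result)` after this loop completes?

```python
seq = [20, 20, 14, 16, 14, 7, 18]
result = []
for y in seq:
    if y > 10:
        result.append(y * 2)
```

Sum of doubled values > 10
`result` takes the values: [] → [40] → [40, 40] → [40, 40, 28] → [40, 40, 28, 32] → [40, 40, 28, 32, 28] → [40, 40, 28, 32, 28, 36]
So `sum(result)` = 204

Answer: 204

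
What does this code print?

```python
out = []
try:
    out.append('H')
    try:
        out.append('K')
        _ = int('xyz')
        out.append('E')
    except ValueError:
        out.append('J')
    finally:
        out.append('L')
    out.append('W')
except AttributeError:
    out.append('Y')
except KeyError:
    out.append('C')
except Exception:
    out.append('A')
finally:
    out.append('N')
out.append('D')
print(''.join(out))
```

Execution trace: 'H' (try body) → 'K' (inner try body) → 'J' (inner except ValueError) → 'L' (inner finally) → 'W' (try body, no exception) → 'N' (finally) → 'D' (after the try/except). Output: HKJLWND

Answer: HKJLWND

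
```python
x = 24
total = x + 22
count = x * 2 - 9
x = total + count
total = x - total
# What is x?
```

Trace:
`x = 24` → x = 24
`total = x + 22` → total = 46
`count = x * 2 - 9` → count = 39
`x = total + count` → x = 85
`total = x - total` → total = 39
So x = 85

Answer: 85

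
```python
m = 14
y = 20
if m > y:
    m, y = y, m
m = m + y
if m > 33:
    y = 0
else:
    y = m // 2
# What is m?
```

Trace:
`m = 14` → m = 14
`y = 20` → y = 20
`if m > y: ...` → m > y is False → no variable changes
`m = m + y` → m = 34
`if m > 33: ...` → m > 33 is True → y = 0
So m = 34

Answer: 34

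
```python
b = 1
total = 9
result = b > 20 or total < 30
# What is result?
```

Trace:
`b = 1` → b = 1
`total = 9` → total = 9
`result = b > 20 or total < 30` → result = True
So result = True

Answer: True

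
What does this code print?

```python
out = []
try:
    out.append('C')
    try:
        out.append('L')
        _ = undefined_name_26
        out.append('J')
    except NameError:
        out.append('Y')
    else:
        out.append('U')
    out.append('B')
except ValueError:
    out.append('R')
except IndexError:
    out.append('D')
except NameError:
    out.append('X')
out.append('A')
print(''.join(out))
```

Execution trace: 'C' (try body) → 'L' (inner try body) → 'Y' (inner except NameError) → 'B' (try body, no exception) → 'A' (after the try/except). Output: CLYBA

Answer: CLYBA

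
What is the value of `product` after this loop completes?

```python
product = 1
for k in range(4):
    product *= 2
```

2^4 = 16
`product` takes the values: 1 → 2 → 4 → 8 → 16

Answer: 16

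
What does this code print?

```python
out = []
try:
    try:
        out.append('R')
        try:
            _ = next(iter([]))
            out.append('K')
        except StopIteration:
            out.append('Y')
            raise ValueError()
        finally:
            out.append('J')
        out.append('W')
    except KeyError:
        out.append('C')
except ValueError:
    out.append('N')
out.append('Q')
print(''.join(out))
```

Execution trace: 'R' (try body) → 'Y' (inner except StopIteration) → 'J' (inner finally) → 'N' (outer except ValueError) → 'Q' (after the try/except). Output: RYJNQ

Answer: RYJNQ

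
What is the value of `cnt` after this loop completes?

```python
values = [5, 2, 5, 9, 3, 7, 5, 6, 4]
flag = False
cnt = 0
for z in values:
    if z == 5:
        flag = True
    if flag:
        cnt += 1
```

Count elements after first 5 in [5, 2, 5, 9, 3, 7, 5, 6, 4]
`cnt` takes the values: 0 → 1 → 2 → 3 → 4 → 5 → 6 → 7 → 8 → 9

Answer: 9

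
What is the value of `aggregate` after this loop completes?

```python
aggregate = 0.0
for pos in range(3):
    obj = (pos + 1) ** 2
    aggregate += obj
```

Sum of squared losses 1² + 2² + ... + 3²
`aggregate` takes the values: 0.0 → 1.0 → 5.0 → 14.0

Answer: 14.0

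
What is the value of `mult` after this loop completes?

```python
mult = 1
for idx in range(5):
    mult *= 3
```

3^5 = 243
`mult` takes the values: 1 → 3 → 9 → 27 → 81 → 243

Answer: 243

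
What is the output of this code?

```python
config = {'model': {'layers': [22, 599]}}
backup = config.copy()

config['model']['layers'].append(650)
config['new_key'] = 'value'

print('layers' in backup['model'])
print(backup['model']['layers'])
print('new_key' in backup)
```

Key concept: shallow copy gotcha with nested dict.
Step by step:
`config = {'model': {'layers': [22, 599]}}` → config = {'model': {'layers': [22, 599]}}
`backup = config.copy()` → backup = {'model': {'layers': [22, 599]}}
`config['model']['layers'].append(650)` → config = {'model': {'layers': [22, 599, 650]}}; backup = {'model': {'layers': [22, 599, 650]}}
`config['new_key'] = 'value'` → config = {'model': {'layers': [22, 599, 650]}, 'new_key': 'value'}
`print('layers' in backup['model'])` → prints True
`print(backup['model']['layers'])` → prints [22, 599, 650]
`print('new_key' in backup)` → prints False

Answer:
True
[22, 599, 650]
False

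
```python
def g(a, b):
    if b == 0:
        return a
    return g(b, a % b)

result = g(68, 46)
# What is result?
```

g(68, 46) -> g(46, 22) -> g(22, 2) -> g(2, 0) -> 2

Answer: 2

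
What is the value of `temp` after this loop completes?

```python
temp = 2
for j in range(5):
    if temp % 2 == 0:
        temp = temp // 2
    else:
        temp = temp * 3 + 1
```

Collatz-style transformation from 2
`temp` takes the values: 2 → 1 → 4 → 2 → 1 → 4

Answer: 4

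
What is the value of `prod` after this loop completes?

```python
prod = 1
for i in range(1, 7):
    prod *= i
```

6! = 720
`prod` takes the values: 1 → 2 → 6 → 24 → 120 → 720

Answer: 720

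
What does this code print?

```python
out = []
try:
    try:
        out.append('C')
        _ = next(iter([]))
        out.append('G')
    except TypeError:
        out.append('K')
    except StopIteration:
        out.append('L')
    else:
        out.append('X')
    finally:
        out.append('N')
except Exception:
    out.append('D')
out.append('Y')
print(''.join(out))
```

Execution trace: 'C' (inner try body) → 'L' (inner except StopIteration) → 'N' (inner finally) → 'Y' (after the try/except). Output: CLNY

Answer: CLNY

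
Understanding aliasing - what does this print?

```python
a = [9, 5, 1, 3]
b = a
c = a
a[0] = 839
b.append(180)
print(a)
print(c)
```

Key concept: multiple aliases.
Step by step:
`a = [9, 5, 1, 3]` → a = [9, 5, 1, 3]
`b = a` → b = [9, 5, 1, 3] (same object as a)
`c = a` → c = [9, 5, 1, 3] (same object as a, b)
`a[0] = 839` → a = [839, 5, 1, 3] (same object as b, c); b = [839, 5, 1, 3] (same object as a, c); c = [839, 5, 1, 3] (same object as a, b)
`b.append(180)` → a = [839, 5, 1, 3, 180] (same object as b, c); b = [839, 5, 1, 3, 180] (same object as a, c); c = [839, 5, 1, 3, 180] (same object as a, b)
`print(a)` → prints [839, 5, 1, 3, 180]
`print(c)` → prints [839, 5, 1, 3, 180]

Answer:
[839, 5, 1, 3, 180]
[839, 5, 1, 3, 180]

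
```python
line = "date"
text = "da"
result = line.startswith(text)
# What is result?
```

Trace:
`line = "date"` → line = 'date'
`text = "da"` → text = 'da'
`result = line.startswith(text)` → result = True
So result = True

Answer: True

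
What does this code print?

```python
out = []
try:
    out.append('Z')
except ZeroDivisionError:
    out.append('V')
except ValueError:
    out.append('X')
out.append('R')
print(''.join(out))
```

Execution trace: 'Z' (try body, no exception) → 'R' (after the try/except). Output: ZR

Answer: ZR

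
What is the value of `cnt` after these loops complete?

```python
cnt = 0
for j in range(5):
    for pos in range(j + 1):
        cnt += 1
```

Triangle: 1 + 2 + ... + 5
`cnt` takes the values: 0 → 1 → 2 → 3 → 4 → 5 → 6 → 7 → 8 → 9 → 10 → 11 → 12 → 13 → 14 → 15

Answer: 15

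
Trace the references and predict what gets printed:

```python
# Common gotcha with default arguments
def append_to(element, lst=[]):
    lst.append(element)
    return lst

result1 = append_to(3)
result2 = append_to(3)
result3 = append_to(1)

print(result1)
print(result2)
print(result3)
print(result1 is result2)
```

Key concept: mutable default argument gotcha.
Step by step:
`result1 = append_to(3)` → result1 = [3]
`result2 = append_to(3)` → result1 = [3, 3] (same object as result2); result2 = [3, 3] (same object as result1)
`result3 = append_to(1)` → result1 = [3, 3, 1] (same object as result2, result3); result2 = [3, 3, 1] (same object as result1, result3); result3 = [3, 3, 1] (same object as result1, result2)
`print(result1)` → prints [3, 3, 1]
`print(result2)` → prints [3, 3, 1]
`print(result3)` → prints [3, 3, 1]
`print(result1 is result2)` → prints True

Answer:
[3, 3, 1]
[3, 3, 1]
[3, 3, 1]
True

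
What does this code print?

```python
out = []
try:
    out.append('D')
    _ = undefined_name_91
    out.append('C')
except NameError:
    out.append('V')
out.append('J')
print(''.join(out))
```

Execution trace: 'D' (try body) → 'V' (except NameError) → 'J' (after the try/except). Output: DVJ

Answer: DVJ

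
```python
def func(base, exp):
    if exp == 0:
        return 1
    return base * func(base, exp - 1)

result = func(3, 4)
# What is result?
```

func(3, 4) = 3 * 3 * 3 * 3 = 81

Answer: 81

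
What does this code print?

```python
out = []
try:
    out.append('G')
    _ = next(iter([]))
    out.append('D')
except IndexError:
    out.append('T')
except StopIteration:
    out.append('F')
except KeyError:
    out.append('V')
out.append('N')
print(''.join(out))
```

Execution trace: 'G' (try body) → 'F' (except StopIteration) → 'N' (after the try/except). Output: GFN

Answer: GFN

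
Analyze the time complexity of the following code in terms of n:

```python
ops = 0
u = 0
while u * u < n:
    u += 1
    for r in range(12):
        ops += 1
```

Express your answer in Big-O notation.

Each loop level contributes: √n × 1. Multiplying the contributions gives O(√n).

Answer: O(√n)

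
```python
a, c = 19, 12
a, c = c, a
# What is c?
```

Trace:
`a, c = 19, 12` → a = 19; c = 12
`a, c = c, a` → a = 12; c = 19
So c = 19

Answer: 19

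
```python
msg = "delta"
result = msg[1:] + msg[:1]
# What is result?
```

Trace:
`msg = "delta"` → msg = 'delta'
`result = msg[1:] + msg[:1]` → result = 'eltad'
So result = 'eltad'

Answer: 'eltad'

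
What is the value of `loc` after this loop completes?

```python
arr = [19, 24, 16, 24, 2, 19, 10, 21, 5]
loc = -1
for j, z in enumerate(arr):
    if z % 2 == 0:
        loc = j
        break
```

First even number index in [19, 24, 16, 24, 2, 19, 10, 21, 5]
`loc` takes the values: -1 → 1

Answer: 1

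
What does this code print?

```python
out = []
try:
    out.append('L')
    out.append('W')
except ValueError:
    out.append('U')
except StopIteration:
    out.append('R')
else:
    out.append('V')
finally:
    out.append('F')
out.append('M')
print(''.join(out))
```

Execution trace: 'L' (try body) → 'W' (try body, no exception) → 'V' (else) → 'F' (finally) → 'M' (after the try/except). Output: LWVFM

Answer: LWVFM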